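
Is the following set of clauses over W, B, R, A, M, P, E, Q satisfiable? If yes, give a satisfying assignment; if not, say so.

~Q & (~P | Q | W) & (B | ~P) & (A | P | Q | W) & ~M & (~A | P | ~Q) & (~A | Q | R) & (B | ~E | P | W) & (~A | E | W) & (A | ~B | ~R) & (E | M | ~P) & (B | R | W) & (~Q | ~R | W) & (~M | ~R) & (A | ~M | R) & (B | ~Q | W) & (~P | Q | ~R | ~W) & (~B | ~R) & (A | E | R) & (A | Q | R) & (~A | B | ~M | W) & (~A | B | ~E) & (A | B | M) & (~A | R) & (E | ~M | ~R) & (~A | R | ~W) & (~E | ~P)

W=T, B=F, R=T, A=T, M=F, P=F, E=F, Q=F

Unit clause (~Q) forces Q = False.
Unit clause (~M) forces M = False.
Set W = True.
Try B = True:
  (~B | ~R) forces R = False.
  (~A | Q | R) forces A = False.
  clause (A | Q | R) is falsified — backtrack.
So B = False.
  then (B | ~P) forces P = False.
  then (A | B | M) forces A = True.
  then (~A | R) forces R = True.
  then (~A | B | ~E) forces E = False.
All clauses satisfied.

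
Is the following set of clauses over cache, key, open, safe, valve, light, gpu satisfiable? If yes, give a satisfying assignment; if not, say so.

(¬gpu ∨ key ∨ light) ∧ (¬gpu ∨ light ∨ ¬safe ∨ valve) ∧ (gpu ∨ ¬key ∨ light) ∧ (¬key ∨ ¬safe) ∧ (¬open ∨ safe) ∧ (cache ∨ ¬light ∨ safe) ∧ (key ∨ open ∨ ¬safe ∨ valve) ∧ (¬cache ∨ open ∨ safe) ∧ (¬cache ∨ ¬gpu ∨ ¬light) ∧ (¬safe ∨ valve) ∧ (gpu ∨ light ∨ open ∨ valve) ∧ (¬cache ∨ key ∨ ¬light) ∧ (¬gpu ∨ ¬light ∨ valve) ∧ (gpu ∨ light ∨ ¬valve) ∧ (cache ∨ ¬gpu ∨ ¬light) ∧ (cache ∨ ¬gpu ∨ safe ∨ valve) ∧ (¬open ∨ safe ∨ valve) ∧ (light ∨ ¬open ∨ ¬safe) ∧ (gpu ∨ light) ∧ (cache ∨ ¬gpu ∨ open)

cache=F, key=F, open=F, safe=T, valve=T, light=T, gpu=F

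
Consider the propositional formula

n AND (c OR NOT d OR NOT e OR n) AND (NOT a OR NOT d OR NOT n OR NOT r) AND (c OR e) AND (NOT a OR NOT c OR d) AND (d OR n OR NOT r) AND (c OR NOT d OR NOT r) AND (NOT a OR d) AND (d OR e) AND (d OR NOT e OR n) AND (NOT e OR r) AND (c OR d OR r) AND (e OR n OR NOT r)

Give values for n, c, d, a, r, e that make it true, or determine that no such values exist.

n: True, c: False, d: False, a: False, r: True, e: True

Unit clause (n) forces n = True.
Set c = False.
  then (c OR e) forces e = True.
  then (NOT e OR r) forces r = True.
  then (c OR NOT d OR NOT r) forces d = False.
  then (NOT a OR d) forces a = False.
All clauses satisfied.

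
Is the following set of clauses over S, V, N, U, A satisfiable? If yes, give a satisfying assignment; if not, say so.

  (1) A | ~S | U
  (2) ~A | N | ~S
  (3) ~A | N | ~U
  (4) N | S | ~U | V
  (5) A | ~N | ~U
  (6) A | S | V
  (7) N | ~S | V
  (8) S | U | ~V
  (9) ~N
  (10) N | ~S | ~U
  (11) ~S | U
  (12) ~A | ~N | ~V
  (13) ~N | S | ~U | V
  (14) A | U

Unit clause (~N) forces N = False.
Set S = False.
Set V = False.
  then (N | S | ~U | V) forces U = False.
  then (A | S | V) forces A = True.
All clauses satisfied.

S: False, V: False, N: False, U: False, A: True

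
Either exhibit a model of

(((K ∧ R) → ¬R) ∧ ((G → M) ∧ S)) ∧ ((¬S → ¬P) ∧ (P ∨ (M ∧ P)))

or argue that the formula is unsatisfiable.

G: True, P: True, S: True, M: True, R: True, K: False

  ((K ∧ R) → ¬R) ∧ ((G → M) ∧ S) = True
    (K ∧ R) → ¬R = True
      K ∧ R = False
      ¬R = False
    (G → M) ∧ S = True
      G → M = True
  (¬S → ¬P) ∧ (P ∨ (M ∧ P)) = True
    ¬S → ¬P = True
      ¬S = False
      ¬P = False
    P ∨ (M ∧ P) = True
      M ∧ P = True
Both conjuncts True, so the formula holds.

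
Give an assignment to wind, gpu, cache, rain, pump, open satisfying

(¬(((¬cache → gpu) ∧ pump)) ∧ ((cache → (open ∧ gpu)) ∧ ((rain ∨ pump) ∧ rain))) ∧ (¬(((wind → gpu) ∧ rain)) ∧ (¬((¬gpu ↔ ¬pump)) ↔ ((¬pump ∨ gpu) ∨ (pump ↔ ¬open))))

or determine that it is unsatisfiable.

wind: True, gpu: False, cache: False, rain: True, pump: True, open: False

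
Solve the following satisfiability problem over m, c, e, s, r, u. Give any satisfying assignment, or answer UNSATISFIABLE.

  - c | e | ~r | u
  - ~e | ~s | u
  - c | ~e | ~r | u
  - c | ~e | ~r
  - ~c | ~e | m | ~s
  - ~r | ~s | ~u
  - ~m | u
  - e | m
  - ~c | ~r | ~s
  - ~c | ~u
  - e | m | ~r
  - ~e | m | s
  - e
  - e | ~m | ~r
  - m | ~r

Unit clause (e) forces e = True.
Set m = False.
  then (~e | m | s) forces s = True.
  then (m | ~r) forces r = False.
  then (~e | ~s | u) forces u = True.
  then (~c | ~e | m | ~s) forces c = False.
All clauses satisfied.

m = False; c = False; e = True; s = True; r = False; u = True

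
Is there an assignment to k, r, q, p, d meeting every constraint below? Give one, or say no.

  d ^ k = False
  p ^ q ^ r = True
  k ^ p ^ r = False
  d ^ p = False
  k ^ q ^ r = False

Unsatisfiable

Adding constraints 1, 2, 4, 5 mod 2: every variable appears an even number of times on the left, so the left side is 0.
But the right sides sum to 1 (mod 2). 0 ≠ 1 — the system is inconsistent.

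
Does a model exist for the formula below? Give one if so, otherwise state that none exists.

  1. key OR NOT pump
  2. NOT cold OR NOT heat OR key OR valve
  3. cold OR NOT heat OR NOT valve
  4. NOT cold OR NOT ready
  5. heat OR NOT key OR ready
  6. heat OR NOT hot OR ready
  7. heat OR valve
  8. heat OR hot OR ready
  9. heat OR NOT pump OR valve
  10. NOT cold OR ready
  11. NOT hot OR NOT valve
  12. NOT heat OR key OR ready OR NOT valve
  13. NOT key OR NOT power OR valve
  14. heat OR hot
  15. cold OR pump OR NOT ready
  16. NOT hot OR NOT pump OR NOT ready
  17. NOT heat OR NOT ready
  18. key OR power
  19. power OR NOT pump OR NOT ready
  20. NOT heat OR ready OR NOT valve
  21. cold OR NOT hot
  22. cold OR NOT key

heat=T; valve=F; key=F; hot=F; cold=F; ready=F; pump=F; power=T

Try heat = False:
  (heat OR valve) forces valve = True.
  (NOT hot OR NOT valve) forces hot = False.
  clause (heat OR hot) is falsified — backtrack.
So heat = True.
  then (NOT heat OR NOT ready) forces ready = False.
  then (NOT heat OR ready OR NOT valve) forces valve = False.
  then (NOT cold OR ready) forces cold = False.
  then (cold OR NOT hot) forces hot = False.
  then (cold OR NOT key) forces key = False.
  then (key OR NOT pump) forces pump = False.
  then (key OR power) forces power = True.
All clauses satisfied.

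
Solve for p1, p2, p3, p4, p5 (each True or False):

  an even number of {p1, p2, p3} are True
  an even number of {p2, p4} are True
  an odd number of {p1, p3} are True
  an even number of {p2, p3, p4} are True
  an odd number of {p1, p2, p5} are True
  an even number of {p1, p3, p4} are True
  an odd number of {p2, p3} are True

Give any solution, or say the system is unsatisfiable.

p1: True, p2: True, p3: False, p4: True, p5: True

{p1, p2, p3}: 2 true → even ✓
{p2, p4}: 2 true → even ✓
{p1, p3}: 1 true → odd ✓
{p2, p3, p4}: 2 true → even ✓
{p1, p2, p5}: 3 true → odd ✓
{p1, p3, p4}: 2 true → even ✓
{p2, p3}: 1 true → odd ✓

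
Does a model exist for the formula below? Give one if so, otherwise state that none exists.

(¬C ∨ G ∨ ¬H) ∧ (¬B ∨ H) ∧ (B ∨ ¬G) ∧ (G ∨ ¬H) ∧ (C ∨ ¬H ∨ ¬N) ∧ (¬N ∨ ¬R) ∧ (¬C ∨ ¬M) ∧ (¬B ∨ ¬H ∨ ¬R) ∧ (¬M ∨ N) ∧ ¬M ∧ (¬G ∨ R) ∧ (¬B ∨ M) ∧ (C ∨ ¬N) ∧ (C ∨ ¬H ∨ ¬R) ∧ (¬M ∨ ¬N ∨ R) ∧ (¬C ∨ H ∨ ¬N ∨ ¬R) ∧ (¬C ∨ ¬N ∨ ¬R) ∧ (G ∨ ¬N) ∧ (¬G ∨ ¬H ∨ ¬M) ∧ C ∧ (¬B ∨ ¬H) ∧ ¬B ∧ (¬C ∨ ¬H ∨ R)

Unit clause (¬M) forces M = False.
In (¬B ∨ M) only ¬B is left, so B = False.
Unit clause (C) forces C = True.
In (B ∨ ¬G) only ¬G is left, so G = False.
In (G ∨ ¬H) only ¬H is left, so H = False.
In (G ∨ ¬N) only ¬N is left, so N = False.
Set R = False.
All clauses satisfied.

N = False; H = False; M = False; B = False; R = False; G = False; C = True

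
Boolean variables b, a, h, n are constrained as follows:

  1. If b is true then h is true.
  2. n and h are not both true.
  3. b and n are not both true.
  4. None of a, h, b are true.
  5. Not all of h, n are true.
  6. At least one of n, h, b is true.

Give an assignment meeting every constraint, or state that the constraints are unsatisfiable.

b=F, a=F, h=F, n=T

  (1) b=F ⇒ h: vacuous ✓
  (2) n=T, h=F — not both ✓
  (3) b=F, n=T — not both ✓
  (4) {a, h, b}: 0 true — none ✓
  (5) {h, n}: 1/2 true — not all ✓
  (6) {n, h, b}: 1 true — at least one ✓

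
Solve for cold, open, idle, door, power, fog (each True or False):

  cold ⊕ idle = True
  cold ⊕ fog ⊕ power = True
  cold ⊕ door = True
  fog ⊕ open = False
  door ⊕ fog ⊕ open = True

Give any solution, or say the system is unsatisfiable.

cold = False, open = True, idle = True, door = True, power = False, fog = True

cold ⊕ idle = F ⊕ T = True ✓
cold ⊕ fog ⊕ power = F ⊕ T ⊕ F = True ✓
cold ⊕ door = F ⊕ T = True ✓
fog ⊕ open = T ⊕ T = False ✓
door ⊕ fog ⊕ open = T ⊕ T ⊕ T = True ✓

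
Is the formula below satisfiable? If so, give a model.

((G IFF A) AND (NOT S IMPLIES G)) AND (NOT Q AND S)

G=F, Q=F, S=T, A=F

  (G IFF A) AND (NOT S IMPLIES G) = True
    G IFF A = True
    NOT S IMPLIES G = True
      NOT S = False
  NOT Q AND S = True
    NOT Q = True
Both conjuncts True, so the formula holds.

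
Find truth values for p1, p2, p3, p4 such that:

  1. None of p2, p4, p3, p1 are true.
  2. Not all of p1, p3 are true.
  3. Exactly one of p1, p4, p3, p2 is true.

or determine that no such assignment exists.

Case p1 = True:
  Constraint (1) is violated (p1=T) — contradiction.
Case p1 = False:
  (1) forces p2 = False.
  (1) forces p4 = False.
  (1) forces p3 = False.
  Constraint (3) is violated (p1=F, p4=F, p3=F, p2=F) — contradiction.
Both cases fail — unsatisfiable.

UNSATISFIABLE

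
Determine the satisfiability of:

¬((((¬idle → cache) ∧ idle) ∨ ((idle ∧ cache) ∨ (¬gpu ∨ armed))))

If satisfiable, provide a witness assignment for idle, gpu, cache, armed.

idle: False; gpu: True; cache: False; armed: False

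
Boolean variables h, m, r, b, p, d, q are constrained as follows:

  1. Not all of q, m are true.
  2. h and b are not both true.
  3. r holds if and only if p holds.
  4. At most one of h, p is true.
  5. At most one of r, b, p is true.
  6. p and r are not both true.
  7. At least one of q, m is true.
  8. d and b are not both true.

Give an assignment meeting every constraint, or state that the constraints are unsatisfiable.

h=T; m=F; r=F; b=F; p=F; d=T; q=T

  (1) {q, m}: 1/2 true — not all ✓
  (2) h=T, b=F — not both ✓
  (3) r=F, p=F — same ✓
  (4) {h, p}: 1 true — at most one ✓
  (5) {r, b, p}: 0 true — at most one ✓
  (6) p=F, r=F — not both ✓
  (7) {q, m}: 1 true — at least one ✓
  (8) d=T, b=F — not both ✓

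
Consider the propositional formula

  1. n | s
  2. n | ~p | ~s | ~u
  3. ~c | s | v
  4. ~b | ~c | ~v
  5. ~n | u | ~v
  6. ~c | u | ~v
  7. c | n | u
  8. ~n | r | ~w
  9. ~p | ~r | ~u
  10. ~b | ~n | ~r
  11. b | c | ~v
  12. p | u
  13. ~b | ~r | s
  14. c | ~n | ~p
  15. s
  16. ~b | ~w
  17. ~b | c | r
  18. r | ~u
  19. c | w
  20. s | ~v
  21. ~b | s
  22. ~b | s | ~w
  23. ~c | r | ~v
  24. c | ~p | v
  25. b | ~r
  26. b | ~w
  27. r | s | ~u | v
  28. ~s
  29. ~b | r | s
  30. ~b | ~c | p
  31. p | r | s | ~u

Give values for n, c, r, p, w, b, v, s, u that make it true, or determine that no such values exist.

Case s = True:
  Clause (~s) is falsified — contradiction.
Case s = False:
  Clause (s) is falsified — contradiction.
Both cases fail, so the formula is unsatisfiable.

No satisfying assignment exists.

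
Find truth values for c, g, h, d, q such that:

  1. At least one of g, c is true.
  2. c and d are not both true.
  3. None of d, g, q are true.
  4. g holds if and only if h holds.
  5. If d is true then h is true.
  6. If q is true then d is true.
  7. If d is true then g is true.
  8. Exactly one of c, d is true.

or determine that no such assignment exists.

c = True, g = False, h = False, d = False, q = False

  (1) {g, c}: 1 true — at least one ✓
  (2) c=T, d=F — not both ✓
  (3) {d, g, q}: 0 true — none ✓
  (4) g=F, h=F — same ✓
  (5) d=F ⇒ h: vacuous ✓
  (6) q=F ⇒ d: vacuous ✓
  (7) d=F ⇒ g: vacuous ✓
  (8) {c, d}: 1 true — exactly one ✓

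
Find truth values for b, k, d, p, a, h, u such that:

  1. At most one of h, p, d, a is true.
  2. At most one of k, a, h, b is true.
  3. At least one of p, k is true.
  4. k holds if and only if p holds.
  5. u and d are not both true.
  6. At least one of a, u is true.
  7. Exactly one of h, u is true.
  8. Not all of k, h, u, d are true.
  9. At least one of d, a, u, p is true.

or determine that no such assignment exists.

b = False, k = True, d = False, p = True, a = False, h = False, u = True

  (1) {h, p, d, a}: 1 true — at most one ✓
  (2) {k, a, h, b}: 1 true — at most one ✓
  (3) {p, k}: 2 true — at least one ✓
  (4) k=T, p=T — same ✓
  (5) u=T, d=F — not both ✓
  (6) {a, u}: 1 true — at least one ✓
  (7) {h, u}: 1 true — exactly one ✓
  (8) {k, h, u, d}: 2/4 true — not all ✓
  (9) {d, a, u, p}: 2 true — at least one ✓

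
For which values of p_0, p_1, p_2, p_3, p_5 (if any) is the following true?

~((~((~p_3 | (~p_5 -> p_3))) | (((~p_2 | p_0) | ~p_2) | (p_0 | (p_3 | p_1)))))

p_0 = False, p_1 = False, p_2 = True, p_3 = False, p_5 = False

  ~((~((~p_3 | (~p_5 -> p_3))) | (((~p_2 | p_0) | ~p_2) | (p_0 | (p_3 | p_1))))) = True
    ~((~p_3 | (~p_5 -> p_3))) | (((~p_2 | p_0) | ~p_2) | (p_0 | (p_3 | p_1))) = False
      ~((~p_3 | (~p_5 -> p_3))) = False
        ~p_3 | (~p_5 -> p_3) = True
          ~p_3 = True
          ~p_5 -> p_3 = False
            ~p_5 = True
      ((~p_2 | p_0) | ~p_2) | (p_0 | (p_3 | p_1)) = False
        (~p_2 | p_0) | ~p_2 = False
          ~p_2 | p_0 = False
            ~p_2 = False
          ~p_2 = False
        p_0 | (p_3 | p_1) = False
          p_3 | p_1 = False
The formula evaluates to True.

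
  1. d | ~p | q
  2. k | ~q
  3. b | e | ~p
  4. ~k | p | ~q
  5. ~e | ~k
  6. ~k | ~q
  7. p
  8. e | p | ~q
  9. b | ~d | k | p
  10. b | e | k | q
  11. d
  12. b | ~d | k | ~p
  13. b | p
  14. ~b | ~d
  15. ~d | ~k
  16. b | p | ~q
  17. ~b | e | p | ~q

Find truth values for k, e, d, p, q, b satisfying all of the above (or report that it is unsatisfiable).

Case d = True:
  (p) forces p = True.
  (~b | ~d) forces b = False.
  (b | e | ~p) forces e = True.
  (~e | ~k) forces k = False.
  Clause (b | ~d | k | ~p) is falsified — contradiction.
Case d = False:
  Clause (d) is falsified — contradiction.
Both cases fail, so the formula is unsatisfiable.

Unsatisfiable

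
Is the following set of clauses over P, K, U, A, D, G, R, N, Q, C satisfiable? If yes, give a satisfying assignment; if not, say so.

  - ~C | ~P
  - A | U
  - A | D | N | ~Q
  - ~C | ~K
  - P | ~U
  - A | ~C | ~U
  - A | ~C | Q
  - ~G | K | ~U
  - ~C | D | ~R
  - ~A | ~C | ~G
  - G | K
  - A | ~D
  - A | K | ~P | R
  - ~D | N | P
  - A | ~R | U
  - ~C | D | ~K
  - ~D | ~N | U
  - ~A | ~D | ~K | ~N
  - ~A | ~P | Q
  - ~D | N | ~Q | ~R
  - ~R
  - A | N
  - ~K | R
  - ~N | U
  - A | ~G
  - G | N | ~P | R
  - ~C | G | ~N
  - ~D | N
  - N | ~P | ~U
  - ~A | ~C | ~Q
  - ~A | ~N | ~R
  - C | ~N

P = False, K = False, U = False, A = True, D = False, G = True, R = False, N = False, Q = False, C = False

Unit clause (~R) forces R = False.
In (~K | R) only ~K is left, so K = False.
In (G | K) only G is left, so G = True.
In (A | ~G) only A is left, so A = True.
In (~G | K | ~U) only ~U is left, so U = False.
In (~A | ~C | ~G) only ~C is left, so C = False.
In (~N | U) only ~N is left, so N = False.
In (~D | N) only ~D is left, so D = False.
Set P = False.
Set Q = False.
All clauses satisfied.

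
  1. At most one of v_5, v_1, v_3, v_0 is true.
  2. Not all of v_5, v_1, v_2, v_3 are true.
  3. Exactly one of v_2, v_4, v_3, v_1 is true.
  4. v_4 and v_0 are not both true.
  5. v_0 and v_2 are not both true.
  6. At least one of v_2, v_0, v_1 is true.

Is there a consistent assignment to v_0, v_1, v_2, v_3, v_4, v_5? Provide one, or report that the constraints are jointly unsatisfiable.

v_0: False, v_1: True, v_2: False, v_3: False, v_4: False, v_5: False

  (1) {v_5, v_1, v_3, v_0}: 1 true — at most one ✓
  (2) {v_5, v_1, v_2, v_3}: 1/4 true — not all ✓
  (3) {v_2, v_4, v_3, v_1}: 1 true — exactly one ✓
  (4) v_4=F, v_0=F — not both ✓
  (5) v_0=F, v_2=F — not both ✓
  (6) {v_2, v_0, v_1}: 1 true — at least one ✓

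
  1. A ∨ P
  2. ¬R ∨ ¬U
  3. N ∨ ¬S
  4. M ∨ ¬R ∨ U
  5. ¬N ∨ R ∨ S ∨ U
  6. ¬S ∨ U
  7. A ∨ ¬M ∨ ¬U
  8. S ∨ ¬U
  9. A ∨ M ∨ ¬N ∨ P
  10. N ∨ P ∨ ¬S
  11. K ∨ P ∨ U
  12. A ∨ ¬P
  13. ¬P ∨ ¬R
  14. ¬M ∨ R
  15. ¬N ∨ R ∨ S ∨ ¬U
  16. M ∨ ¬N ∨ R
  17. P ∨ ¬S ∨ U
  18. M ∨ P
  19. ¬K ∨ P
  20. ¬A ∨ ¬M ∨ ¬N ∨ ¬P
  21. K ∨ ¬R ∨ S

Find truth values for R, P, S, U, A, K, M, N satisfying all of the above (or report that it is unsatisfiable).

Set R = False.
  then (¬M ∨ R) forces M = False.
  then (M ∨ ¬N ∨ R) forces N = False.
  then (M ∨ P) forces P = True.
  then (N ∨ ¬S) forces S = False.
  then (S ∨ ¬U) forces U = False.
  then (A ∨ ¬P) forces A = True.
Set K = True.
All clauses satisfied.

R = False, P = True, S = False, U = False, A = True, K = True, M = False, N = False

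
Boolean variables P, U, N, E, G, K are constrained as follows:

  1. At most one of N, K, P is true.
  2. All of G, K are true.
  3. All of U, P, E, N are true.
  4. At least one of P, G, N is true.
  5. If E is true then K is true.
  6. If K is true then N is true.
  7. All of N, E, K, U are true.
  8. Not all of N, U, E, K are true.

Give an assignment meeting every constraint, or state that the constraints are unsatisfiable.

Unsatisfiable

Case P = True:
  (1) with P=T forces N = False.
  Constraint (3) is violated (N=F) — contradiction.
Case P = False:
  Constraint (3) is violated (P=F) — contradiction.
Both cases fail — unsatisfiable.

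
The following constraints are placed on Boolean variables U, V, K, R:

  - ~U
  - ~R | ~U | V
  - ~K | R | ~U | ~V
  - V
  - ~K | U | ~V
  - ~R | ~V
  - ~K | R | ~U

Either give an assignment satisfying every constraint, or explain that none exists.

U: False; V: True; K: False; R: False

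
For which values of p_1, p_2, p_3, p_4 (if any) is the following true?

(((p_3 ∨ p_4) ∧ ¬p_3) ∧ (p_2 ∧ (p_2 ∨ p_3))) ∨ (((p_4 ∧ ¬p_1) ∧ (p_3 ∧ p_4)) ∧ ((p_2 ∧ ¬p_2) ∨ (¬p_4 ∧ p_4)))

p_1 = False, p_2 = True, p_3 = False, p_4 = True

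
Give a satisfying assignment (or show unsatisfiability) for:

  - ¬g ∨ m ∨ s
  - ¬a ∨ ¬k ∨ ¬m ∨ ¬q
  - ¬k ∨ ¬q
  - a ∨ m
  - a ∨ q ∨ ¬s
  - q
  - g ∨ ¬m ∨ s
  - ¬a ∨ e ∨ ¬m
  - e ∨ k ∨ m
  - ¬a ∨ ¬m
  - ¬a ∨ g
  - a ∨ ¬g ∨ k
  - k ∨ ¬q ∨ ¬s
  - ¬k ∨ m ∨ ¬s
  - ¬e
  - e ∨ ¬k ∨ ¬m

Case e = True:
  Clause (¬e) is falsified — contradiction.
Case e = False:
  (q) forces q = True.
  (¬k ∨ ¬q) forces k = False.
  (e ∨ k ∨ m) forces m = True.
  (¬a ∨ e ∨ ¬m) forces a = False.
  (a ∨ ¬g ∨ k) forces g = False.
  (g ∨ ¬m ∨ s) forces s = True.
  Clause (k ∨ ¬q ∨ ¬s) is falsified — contradiction.
Both cases fail, so the formula is unsatisfiable.

UNSATISFIABLE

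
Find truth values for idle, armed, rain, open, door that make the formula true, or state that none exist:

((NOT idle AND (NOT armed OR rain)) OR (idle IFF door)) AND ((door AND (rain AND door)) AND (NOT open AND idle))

idle: True; armed: False; rain: True; open: False; door: True

  (NOT idle AND (NOT armed OR rain)) OR (idle IFF door) = True
    NOT idle AND (NOT armed OR rain) = False
      NOT idle = False
      NOT armed OR rain = True
        NOT armed = True
    idle IFF door = True
  (door AND (rain AND door)) AND (NOT open AND idle) = True
    door AND (rain AND door) = True
      rain AND door = True
    NOT open AND idle = True
      NOT open = True
Both conjuncts True, so the formula holds.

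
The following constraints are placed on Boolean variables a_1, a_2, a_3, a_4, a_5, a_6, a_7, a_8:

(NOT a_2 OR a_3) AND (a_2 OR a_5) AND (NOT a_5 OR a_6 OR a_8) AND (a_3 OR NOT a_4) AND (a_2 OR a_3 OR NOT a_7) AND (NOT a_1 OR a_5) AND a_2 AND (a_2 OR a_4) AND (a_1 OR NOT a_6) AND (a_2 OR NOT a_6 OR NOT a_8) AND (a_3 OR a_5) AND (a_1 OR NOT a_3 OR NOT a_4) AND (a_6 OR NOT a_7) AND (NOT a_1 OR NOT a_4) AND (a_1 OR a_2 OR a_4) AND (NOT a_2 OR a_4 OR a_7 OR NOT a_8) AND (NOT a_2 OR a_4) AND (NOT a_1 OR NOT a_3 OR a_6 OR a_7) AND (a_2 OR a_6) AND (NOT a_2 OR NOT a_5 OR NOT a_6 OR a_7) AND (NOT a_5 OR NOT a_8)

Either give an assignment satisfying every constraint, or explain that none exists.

UNSATISFIABLE

Case a_2 = True:
  (NOT a_2 OR a_3) forces a_3 = True.
  (NOT a_2 OR a_4) forces a_4 = True.
  (a_1 OR NOT a_3 OR NOT a_4) forces a_1 = True.
  Clause (NOT a_1 OR NOT a_4) is falsified — contradiction.
Case a_2 = False:
  Clause (a_2) is falsified — contradiction.
Both cases fail, so the formula is unsatisfiable.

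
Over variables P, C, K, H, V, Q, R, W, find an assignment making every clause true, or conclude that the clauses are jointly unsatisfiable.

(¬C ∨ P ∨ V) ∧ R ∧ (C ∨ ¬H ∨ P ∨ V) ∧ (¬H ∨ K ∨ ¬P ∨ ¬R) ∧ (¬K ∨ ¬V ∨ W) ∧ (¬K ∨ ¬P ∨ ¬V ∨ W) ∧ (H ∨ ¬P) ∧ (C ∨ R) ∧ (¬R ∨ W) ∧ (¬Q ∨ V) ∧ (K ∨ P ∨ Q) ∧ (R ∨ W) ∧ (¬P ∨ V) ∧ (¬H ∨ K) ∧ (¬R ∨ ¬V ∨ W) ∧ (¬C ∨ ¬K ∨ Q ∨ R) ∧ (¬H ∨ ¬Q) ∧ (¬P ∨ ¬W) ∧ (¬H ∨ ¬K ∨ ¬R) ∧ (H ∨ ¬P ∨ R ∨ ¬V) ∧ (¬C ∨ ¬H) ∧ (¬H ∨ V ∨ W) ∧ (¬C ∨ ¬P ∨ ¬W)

P = False, C = True, K = False, H = False, V = True, Q = True, R = True, W = True

Unit clause (R) forces R = True.
In (¬R ∨ W) only W is left, so W = True.
In (¬P ∨ ¬W) only ¬P is left, so P = False.
Set C = True.
  then (¬C ∨ P ∨ V) forces V = True.
  then (¬C ∨ ¬H) forces H = False.
Set K = False.
  then (K ∨ P ∨ Q) forces Q = True.
All clauses satisfied.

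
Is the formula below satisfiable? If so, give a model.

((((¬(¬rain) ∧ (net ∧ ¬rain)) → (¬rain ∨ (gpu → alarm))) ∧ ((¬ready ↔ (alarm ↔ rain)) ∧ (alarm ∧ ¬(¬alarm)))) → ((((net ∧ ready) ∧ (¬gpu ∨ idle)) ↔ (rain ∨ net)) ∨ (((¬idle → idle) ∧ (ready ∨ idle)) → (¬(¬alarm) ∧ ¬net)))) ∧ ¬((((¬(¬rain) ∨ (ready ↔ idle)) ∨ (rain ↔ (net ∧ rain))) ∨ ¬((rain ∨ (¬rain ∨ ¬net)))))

The conjunct ¬((((¬(¬rain) ∨ (ready ↔ idle)) ∨ (rain ↔ (net ∧ rain))) ∨ ¬((rain ∨ (¬rain ∨ ¬net))))) is unsatisfiable on its own:
  rain = True: this becomes ¬((True ∨ False)) = False.
  rain = False: this becomes ¬((True ∨ False)) = False.
So the whole conjunction is unsatisfiable.

Unsatisfiable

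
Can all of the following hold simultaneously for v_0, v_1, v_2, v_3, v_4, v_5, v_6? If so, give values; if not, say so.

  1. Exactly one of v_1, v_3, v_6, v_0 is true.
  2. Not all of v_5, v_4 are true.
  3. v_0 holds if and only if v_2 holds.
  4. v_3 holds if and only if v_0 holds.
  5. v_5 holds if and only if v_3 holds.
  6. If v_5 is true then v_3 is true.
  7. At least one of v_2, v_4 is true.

v_0 = False, v_1 = True, v_2 = False, v_3 = False, v_4 = True, v_5 = False, v_6 = False

  (1) {v_1, v_3, v_6, v_0}: 1 true — exactly one ✓
  (2) {v_5, v_4}: 1/2 true — not all ✓
  (3) v_0=F, v_2=F — same ✓
  (4) v_3=F, v_0=F — same ✓
  (5) v_5=F, v_3=F — same ✓
  (6) v_5=F ⇒ v_3: vacuous ✓
  (7) {v_2, v_4}: 1 true — at least one ✓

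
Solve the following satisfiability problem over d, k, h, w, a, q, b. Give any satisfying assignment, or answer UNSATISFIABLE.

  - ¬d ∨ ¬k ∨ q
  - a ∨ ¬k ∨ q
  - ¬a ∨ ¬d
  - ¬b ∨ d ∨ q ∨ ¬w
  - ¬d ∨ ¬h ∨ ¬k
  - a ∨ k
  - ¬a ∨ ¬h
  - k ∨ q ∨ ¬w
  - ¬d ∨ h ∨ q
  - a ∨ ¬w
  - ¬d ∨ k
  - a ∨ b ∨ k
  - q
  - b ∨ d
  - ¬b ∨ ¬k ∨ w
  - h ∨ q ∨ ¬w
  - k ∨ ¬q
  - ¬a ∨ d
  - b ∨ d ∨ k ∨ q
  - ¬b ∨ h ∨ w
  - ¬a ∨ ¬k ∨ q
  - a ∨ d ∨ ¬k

d = True; k = True; h = False; w = False; a = False; q = True; b = False

Unit clause (q) forces q = True.
In (k ∨ ¬q) only k is left, so k = True.
Set d = True.
  then (¬a ∨ ¬d) forces a = False.
  then (¬d ∨ ¬h ∨ ¬k) forces h = False.
  then (a ∨ ¬w) forces w = False.
  then (¬b ∨ ¬k ∨ w) forces b = False.
All clauses satisfied.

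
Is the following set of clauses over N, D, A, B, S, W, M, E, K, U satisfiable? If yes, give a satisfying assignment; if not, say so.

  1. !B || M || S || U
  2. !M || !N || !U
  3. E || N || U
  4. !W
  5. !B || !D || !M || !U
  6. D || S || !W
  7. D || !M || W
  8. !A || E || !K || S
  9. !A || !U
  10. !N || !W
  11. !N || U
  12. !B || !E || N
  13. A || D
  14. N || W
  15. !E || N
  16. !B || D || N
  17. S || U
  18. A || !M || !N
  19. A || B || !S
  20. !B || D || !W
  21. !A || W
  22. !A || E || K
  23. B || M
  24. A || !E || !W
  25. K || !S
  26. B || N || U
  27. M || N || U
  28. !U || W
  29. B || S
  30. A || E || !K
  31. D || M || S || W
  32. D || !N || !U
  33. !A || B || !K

Case W = True:
  Clause (!W) is falsified — contradiction.
Case W = False:
  (N || W) forces N = True.
  (!N || U) forces U = True.
  Clause (!U || W) is falsified — contradiction.
Both cases fail, so the formula is unsatisfiable.

Unsatisfiable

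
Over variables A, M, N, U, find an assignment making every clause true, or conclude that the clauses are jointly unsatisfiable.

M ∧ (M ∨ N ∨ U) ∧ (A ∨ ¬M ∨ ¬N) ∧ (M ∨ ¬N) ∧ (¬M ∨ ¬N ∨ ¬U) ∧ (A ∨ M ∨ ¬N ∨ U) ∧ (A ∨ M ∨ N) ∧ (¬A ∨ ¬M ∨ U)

A=F, M=T, N=F, U=F

Unit clause (M) forces M = True.
Set A = False.
  then (A ∨ ¬M ∨ ¬N) forces N = False.
Set U = False.
Check each clause:
  (M): M holds.
  (M ∨ N ∨ U): M holds.
  (A ∨ ¬M ∨ ¬N): ¬N holds.
  (M ∨ ¬N): M holds.
  (¬M ∨ ¬N ∨ ¬U): ¬N holds.
  (A ∨ M ∨ ¬N ∨ U): M holds.
  (A ∨ M ∨ N): M holds.
  (¬A ∨ ¬M ∨ U): ¬A holds.
All clauses satisfied.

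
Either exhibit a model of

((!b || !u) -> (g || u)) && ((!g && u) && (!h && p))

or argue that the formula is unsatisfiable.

g=F, b=F, u=T, h=F, p=T

  (!b || !u) -> (g || u) = True
    !b || !u = True
      !b = True
      !u = False
    g || u = True
  (!g && u) && (!h && p) = True
    !g && u = True
      !g = True
    !h && p = True
      !h = True
Both conjuncts True, so the formula holds.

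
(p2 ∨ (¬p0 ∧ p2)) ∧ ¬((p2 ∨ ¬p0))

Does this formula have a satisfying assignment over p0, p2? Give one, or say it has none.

Case p2 = True: the conjunct ¬((p2 ∨ ¬p0)) becomes ¬((True ∨ ¬p0)) = False.
Case p2 = False: the conjunct p2 ∨ (¬p0 ∧ p2) becomes False ∨ (¬p0 ∧ False) = False.
Both cases fail — unsatisfiable.

UNSATISFIABLE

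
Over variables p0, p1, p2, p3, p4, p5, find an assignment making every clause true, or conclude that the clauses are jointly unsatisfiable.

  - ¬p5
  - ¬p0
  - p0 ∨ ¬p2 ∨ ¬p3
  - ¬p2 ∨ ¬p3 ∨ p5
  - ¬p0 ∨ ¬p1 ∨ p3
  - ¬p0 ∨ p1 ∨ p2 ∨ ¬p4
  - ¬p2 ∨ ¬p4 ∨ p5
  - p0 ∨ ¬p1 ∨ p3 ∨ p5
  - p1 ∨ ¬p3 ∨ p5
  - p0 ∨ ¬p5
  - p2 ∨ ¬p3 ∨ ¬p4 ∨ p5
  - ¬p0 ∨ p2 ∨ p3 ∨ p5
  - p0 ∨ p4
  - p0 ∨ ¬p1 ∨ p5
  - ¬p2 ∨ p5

p0=F; p1=F; p2=F; p3=F; p4=T; p5=F

Unit clause (¬p5) forces p5 = False.
Unit clause (¬p0) forces p0 = False.
In (p0 ∨ p4) only p4 is left, so p4 = True.
In (p0 ∨ ¬p1 ∨ p5) only ¬p1 is left, so p1 = False.
In (¬p2 ∨ p5) only ¬p2 is left, so p2 = False.
In (p1 ∨ ¬p3 ∨ p5) only ¬p3 is left, so p3 = False.
All clauses satisfied.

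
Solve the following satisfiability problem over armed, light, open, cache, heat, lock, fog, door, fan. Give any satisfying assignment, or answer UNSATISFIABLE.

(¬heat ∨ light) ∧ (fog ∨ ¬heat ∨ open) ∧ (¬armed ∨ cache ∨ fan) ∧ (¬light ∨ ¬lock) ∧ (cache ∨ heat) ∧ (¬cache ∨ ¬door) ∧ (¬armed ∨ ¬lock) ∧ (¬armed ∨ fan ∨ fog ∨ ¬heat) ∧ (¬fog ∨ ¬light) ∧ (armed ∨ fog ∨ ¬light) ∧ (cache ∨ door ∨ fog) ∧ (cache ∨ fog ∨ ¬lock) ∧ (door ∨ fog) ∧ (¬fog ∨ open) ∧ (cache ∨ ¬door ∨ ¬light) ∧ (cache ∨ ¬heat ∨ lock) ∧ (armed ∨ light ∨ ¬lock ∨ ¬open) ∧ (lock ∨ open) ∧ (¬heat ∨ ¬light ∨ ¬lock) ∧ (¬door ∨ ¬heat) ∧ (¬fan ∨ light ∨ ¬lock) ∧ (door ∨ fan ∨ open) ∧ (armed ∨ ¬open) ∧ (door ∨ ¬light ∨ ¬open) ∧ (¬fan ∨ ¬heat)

Set armed = True.
  then (¬armed ∨ ¬lock) forces lock = False.
  then (lock ∨ open) forces open = True.
Try light = True:
  (¬fog ∨ ¬light) forces fog = False.
  (door ∨ fog) forces door = True.
  (¬cache ∨ ¬door) forces cache = False.
  clause (cache ∨ ¬door ∨ ¬light) is falsified — backtrack.
So light = False.
  then (¬heat ∨ light) forces heat = False.
  then (cache ∨ heat) forces cache = True.
  then (¬cache ∨ ¬door) forces door = False.
  then (door ∨ fog) forces fog = True.
Set fan = False.
All clauses satisfied.

armed = True; light = False; open = True; cache = True; heat = False; lock = False; fog = True; door = False; fan = False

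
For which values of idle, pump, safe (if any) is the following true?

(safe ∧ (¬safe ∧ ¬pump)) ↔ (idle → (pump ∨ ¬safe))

idle = True, pump = False, safe = True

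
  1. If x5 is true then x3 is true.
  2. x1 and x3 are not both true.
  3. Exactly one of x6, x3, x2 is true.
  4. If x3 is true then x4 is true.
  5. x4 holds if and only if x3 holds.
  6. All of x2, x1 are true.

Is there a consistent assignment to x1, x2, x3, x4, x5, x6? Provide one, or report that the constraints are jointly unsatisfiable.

x1: True; x2: True; x3: False; x4: False; x5: False; x6: False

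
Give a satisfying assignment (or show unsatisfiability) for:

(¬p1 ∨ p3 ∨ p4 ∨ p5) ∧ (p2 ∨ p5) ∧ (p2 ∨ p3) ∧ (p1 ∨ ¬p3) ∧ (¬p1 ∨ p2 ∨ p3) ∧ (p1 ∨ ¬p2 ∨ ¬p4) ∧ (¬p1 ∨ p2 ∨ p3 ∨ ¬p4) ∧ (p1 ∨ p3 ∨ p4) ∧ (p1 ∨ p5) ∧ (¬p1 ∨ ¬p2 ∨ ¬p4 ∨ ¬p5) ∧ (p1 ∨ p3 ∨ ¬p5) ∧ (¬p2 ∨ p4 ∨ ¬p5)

p1 = True, p2 = True, p3 = True, p4 = False, p5 = False

Try p1 = False:
  (p1 ∨ ¬p3) forces p3 = False.
  (p2 ∨ p3) forces p2 = True.
  (p1 ∨ ¬p2 ∨ ¬p4) forces p4 = False.
  clause (p1 ∨ p3 ∨ p4) is falsified — backtrack.
So p1 = True.
Set p2 = True.
Set p3 = True.
Set p4 = False.
  then (¬p2 ∨ p4 ∨ ¬p5) forces p5 = False.
All clauses satisfied.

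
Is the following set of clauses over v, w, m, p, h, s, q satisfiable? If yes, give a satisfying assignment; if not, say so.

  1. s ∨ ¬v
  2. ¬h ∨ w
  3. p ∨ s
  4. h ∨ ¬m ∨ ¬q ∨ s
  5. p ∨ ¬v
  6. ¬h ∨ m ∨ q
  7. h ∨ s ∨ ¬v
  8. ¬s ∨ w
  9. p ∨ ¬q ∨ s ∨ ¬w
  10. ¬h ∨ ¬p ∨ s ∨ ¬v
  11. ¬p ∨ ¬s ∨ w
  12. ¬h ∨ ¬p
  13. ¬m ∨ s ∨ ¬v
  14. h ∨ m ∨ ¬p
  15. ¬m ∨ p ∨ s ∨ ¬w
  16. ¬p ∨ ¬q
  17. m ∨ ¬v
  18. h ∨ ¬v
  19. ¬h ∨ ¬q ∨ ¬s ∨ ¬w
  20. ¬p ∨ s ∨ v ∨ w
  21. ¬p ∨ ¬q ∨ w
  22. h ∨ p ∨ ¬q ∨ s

Set v = False.
Set w = True.
Set m = False.
Try p = True:
  (¬h ∨ ¬p) forces h = False.
  clause (h ∨ m ∨ ¬p) is falsified — backtrack.
So p = False.
  then (p ∨ s) forces s = True.
Set h = False.
Set q = False.
All clauses satisfied.

v = False; w = True; m = False; p = False; h = False; s = True; q = False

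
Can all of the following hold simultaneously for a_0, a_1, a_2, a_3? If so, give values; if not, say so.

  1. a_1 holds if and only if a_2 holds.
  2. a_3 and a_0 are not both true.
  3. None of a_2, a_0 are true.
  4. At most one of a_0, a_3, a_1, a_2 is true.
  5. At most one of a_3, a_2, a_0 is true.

a_0: False; a_1: False; a_2: False; a_3: True

  (1) a_1=F, a_2=F — same ✓
  (2) a_3=T, a_0=F — not both ✓
  (3) {a_2, a_0}: 0 true — none ✓
  (4) {a_0, a_3, a_1, a_2}: 1 true — at most one ✓
  (5) {a_3, a_2, a_0}: 1 true — at most one ✓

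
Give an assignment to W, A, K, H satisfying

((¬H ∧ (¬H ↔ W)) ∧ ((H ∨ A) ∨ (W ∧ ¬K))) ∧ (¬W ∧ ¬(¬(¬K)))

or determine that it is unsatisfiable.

Unsatisfiable — no assignment works.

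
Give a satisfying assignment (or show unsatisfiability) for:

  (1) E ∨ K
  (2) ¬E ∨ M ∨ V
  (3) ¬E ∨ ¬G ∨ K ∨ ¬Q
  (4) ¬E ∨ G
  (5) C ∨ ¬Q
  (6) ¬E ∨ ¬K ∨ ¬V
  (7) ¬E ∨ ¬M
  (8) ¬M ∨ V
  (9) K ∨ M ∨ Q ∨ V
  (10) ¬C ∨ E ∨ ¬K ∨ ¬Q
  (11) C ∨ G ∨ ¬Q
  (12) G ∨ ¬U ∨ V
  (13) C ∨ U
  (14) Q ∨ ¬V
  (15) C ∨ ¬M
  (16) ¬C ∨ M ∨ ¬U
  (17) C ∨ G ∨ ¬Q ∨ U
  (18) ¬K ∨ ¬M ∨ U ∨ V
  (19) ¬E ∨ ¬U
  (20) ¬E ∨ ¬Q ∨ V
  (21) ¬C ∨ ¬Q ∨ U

Set V = False.
  then (¬M ∨ V) forces M = False.
  then (¬E ∨ M ∨ V) forces E = False.
  then (E ∨ K) forces K = True.
Set Q = False.
Set U = False.
  then (C ∨ U) forces C = True.
Set G = True.
All clauses satisfied.

V = False, E = False, K = True, Q = False, M = False, U = False, G = True, C = True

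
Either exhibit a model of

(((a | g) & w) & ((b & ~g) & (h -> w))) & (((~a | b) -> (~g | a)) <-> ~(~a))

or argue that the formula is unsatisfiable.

b = True, w = True, g = False, a = True, h = True

  ((a | g) & w) & ((b & ~g) & (h -> w)) = True
    (a | g) & w = True
      a | g = True
    (b & ~g) & (h -> w) = True
      b & ~g = True
        ~g = True
      h -> w = True
  ((~a | b) -> (~g | a)) <-> ~(~a) = True
    (~a | b) -> (~g | a) = True
      ~a | b = True
        ~a = False
      ~g | a = True
        ~g = True
    ~(~a) = True
      ~a = False
Both conjuncts True, so the formula holds.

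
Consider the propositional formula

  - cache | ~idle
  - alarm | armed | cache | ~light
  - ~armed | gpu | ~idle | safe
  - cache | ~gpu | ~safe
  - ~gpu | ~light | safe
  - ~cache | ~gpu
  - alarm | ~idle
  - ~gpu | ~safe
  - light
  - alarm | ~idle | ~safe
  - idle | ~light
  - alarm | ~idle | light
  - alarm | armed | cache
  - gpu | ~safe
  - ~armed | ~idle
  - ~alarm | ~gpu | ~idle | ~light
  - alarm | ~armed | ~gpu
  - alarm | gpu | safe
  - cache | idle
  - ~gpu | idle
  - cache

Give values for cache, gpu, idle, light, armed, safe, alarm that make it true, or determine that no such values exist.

Unit clause (light) forces light = True.
In (idle | ~light) only idle is left, so idle = True.
In (~armed | ~idle) only ~armed is left, so armed = False.
Unit clause (cache) forces cache = True.
In (~cache | ~gpu) only ~gpu is left, so gpu = False.
In (alarm | ~idle) only alarm is left, so alarm = True.
In (gpu | ~safe) only ~safe is left, so safe = False.
All clauses satisfied.

cache: True, gpu: False, idle: True, light: True, armed: False, safe: False, alarm: True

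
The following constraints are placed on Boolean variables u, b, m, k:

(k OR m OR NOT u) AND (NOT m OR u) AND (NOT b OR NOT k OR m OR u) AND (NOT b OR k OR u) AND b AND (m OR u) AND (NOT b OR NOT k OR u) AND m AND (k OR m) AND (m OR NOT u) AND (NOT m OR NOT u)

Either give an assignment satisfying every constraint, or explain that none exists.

No satisfying assignment exists.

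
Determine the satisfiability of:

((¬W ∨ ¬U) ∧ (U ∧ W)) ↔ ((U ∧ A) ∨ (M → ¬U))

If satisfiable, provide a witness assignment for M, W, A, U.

M=T, W=T, A=F, U=T

  ((¬W ∨ ¬U) ∧ (U ∧ W)) ↔ ((U ∧ A) ∨ (M → ¬U)) = True
    (¬W ∨ ¬U) ∧ (U ∧ W) = False
      ¬W ∨ ¬U = False
        ¬W = False
        ¬U = False
      U ∧ W = True
    (U ∧ A) ∨ (M → ¬U) = False
      U ∧ A = False
      M → ¬U = False
        ¬U = False
The formula evaluates to True.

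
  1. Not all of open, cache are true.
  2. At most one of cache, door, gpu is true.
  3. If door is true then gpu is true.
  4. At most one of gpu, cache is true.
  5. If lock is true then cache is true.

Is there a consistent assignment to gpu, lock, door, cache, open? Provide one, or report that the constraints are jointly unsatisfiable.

gpu: False; lock: False; door: False; cache: False; open: True

  (1) {open, cache}: 1/2 true — not all ✓
  (2) {cache, door, gpu}: 0 true — at most one ✓
  (3) door=F ⇒ gpu: vacuous ✓
  (4) {gpu, cache}: 0 true — at most one ✓
  (5) lock=F ⇒ cache: vacuous ✓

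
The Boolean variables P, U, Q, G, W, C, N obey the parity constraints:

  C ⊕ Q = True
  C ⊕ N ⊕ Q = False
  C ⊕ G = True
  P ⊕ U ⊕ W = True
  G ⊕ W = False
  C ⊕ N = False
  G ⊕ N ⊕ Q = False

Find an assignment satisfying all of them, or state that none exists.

The formula is unsatisfiable.

Adding constraints 2, 3, 7 mod 2: every variable appears an even number of times on the left, so the left side is 0.
But the right sides sum to 1 (mod 2). 0 ≠ 1 — the system is inconsistent.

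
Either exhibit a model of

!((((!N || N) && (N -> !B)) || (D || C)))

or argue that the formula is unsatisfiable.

D = False; N = True; B = True; C = False

  !((((!N || N) && (N -> !B)) || (D || C))) = True
    ((!N || N) && (N -> !B)) || (D || C) = False
      (!N || N) && (N -> !B) = False
        !N || N = True
          !N = False
        N -> !B = False
          !B = False
      D || C = False
The formula evaluates to True.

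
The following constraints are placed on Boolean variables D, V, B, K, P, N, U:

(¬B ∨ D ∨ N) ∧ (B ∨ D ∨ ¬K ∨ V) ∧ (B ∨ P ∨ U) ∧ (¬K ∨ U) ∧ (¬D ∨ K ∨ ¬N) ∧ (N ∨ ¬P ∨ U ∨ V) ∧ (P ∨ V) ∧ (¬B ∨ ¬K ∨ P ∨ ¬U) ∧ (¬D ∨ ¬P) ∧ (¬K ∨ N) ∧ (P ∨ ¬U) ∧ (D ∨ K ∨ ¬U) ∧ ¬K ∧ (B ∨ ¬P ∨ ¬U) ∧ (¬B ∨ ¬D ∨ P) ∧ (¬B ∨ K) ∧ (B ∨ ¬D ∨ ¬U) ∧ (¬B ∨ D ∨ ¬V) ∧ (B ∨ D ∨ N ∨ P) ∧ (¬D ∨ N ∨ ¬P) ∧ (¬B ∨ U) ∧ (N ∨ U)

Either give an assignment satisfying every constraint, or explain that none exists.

Unit clause (¬K) forces K = False.
In (¬B ∨ K) only ¬B is left, so B = False.
Try D = True:
  (¬D ∨ K ∨ ¬N) forces N = False.
  (¬D ∨ ¬P) forces P = False.
  (B ∨ P ∨ U) forces U = True.
  clause (P ∨ ¬U) is falsified — backtrack.
So D = False.
  then (D ∨ K ∨ ¬U) forces U = False.
  then (N ∨ U) forces N = True.
  then (B ∨ P ∨ U) forces P = True.
Set V = True.
All clauses satisfied.

D: False, V: True, B: False, K: False, P: True, N: True, U: False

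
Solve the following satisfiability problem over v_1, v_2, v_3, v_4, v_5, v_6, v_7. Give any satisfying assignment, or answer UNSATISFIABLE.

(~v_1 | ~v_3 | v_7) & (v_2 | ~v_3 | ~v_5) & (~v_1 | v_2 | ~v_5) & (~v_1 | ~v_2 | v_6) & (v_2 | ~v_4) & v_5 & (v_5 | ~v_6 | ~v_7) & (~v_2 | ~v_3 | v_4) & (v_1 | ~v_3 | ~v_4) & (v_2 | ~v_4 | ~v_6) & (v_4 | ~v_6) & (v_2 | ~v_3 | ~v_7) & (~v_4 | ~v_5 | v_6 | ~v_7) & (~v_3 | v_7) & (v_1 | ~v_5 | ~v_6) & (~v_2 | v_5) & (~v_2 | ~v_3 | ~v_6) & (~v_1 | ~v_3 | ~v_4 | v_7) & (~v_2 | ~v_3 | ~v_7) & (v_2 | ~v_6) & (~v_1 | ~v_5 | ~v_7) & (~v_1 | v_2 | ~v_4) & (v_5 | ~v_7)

Unit clause (v_5) forces v_5 = True.
Set v_1 = False.
  then (v_1 | ~v_5 | ~v_6) forces v_6 = False.
Set v_2 = True.
Try v_3 = True:
  (~v_2 | ~v_3 | v_4) forces v_4 = True.
  clause (v_1 | ~v_3 | ~v_4) is falsified — backtrack.
So v_3 = False.
Set v_4 = False.
Set v_7 = True.
All clauses satisfied.

v_1 = False; v_2 = True; v_3 = False; v_4 = False; v_5 = True; v_6 = False; v_7 = True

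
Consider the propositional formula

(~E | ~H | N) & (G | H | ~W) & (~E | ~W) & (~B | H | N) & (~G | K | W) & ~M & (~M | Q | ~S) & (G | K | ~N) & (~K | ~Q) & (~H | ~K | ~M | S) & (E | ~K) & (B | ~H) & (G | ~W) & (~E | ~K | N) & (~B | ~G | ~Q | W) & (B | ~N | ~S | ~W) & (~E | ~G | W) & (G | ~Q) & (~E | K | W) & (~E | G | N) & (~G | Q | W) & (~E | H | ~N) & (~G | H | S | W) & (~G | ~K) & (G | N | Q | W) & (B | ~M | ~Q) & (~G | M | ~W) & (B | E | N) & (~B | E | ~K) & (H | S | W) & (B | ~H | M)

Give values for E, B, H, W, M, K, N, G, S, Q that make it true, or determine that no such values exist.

Unit clause (~M) forces M = False.
Set E = True.
  then (~E | ~W) forces W = False.
  then (~E | ~G | W) forces G = False.
  then (G | ~Q) forces Q = False.
  then (~E | K | W) forces K = True.
  then (~E | G | N) forces N = True.
  then (~E | H | ~N) forces H = True.
  then (B | ~H | M) forces B = True.
Set S = True.
All clauses satisfied.

E: True; B: True; H: True; W: False; M: False; K: True; N: True; G: False; S: True; Q: False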